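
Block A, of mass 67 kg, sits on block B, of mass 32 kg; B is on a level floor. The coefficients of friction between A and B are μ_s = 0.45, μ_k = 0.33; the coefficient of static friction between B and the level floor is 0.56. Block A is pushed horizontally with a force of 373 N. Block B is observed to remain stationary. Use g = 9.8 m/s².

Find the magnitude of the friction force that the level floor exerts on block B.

f ≈ 217 N

Between the blocks, N₁ = m_A g = 656.6 N.
So the A–B interface can sustain at most μ_s N₁ = 295.5 N of static friction.
P = 373 N exceeds that limit, so A slips over B and the interface friction becomes kinetic: f₁ = μ_k N₁ = 0.33×656.6 = 217 N.
B experiences an equal 217 N forward from A (third law). B is in equilibrium, so the floor supplies f₂ = 217 N of static friction (limit μ_s(m_A+m_B)g = 543.3 N, not exceeded).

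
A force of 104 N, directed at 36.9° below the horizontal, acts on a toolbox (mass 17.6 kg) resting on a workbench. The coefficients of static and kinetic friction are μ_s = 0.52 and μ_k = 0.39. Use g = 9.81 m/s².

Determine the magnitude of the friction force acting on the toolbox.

N = m g + P sin α = 172.7 + 104×sin 36.9° = 235.1 N.
For equilibrium, f = P cos α = 104×cos 36.9° = 83.17 N.
μ_s N = 0.52 × 235.1 = 122.3 N.
Since 83.17 N does not exceed the limit, the toolbox stays at rest and f = 83.2 N.

f ≈ 83.2 N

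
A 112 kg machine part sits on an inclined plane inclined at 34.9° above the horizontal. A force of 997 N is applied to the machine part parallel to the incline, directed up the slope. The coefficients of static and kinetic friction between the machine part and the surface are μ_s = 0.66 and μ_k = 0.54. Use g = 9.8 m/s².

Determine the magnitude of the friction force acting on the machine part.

Normal force: N = m g cos θ = 112 × 9.8 × cos 34.9° = 900.2 N.
The friction needed for equilibrium is m g sin θ − P = 628 − 997 = -369 N, measured positive up-slope.
The static-friction ceiling is μ_s N = 0.66 × 900.2 = 594.1 N.
Since |-369| ≤ 594.1 N, the machine part remains in static equilibrium and friction takes exactly the required value.

f ≈ 369 N (down the incline)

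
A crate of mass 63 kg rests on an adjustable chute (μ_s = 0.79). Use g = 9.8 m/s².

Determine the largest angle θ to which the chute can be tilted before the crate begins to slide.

At the slip threshold, m g sin θ = μ_s · m g cos θ, so tan θ = μ_s.
θ_max = arctan(0.79) = 38.3°.

θ_max ≈ 38.3°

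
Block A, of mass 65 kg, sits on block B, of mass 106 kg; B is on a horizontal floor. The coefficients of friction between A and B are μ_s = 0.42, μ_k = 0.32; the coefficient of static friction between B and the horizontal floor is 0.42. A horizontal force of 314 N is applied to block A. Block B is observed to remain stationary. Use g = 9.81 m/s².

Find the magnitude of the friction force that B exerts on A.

f ≈ 204 N

Normal force at the A–B interface: N₁ = m_A g = 637.6 N.
So the A–B interface can sustain at most μ_s N₁ = 267.8 N of static friction.
Since P = 314 N > 267.8 N, A slides on B; the A–B friction is kinetic: f₁ = μ_k N₁ = 0.32×637.6 = 204 N.
B experiences an equal 204 N forward from A (third law). B is in equilibrium, so the floor supplies f₂ = 204 N of static friction (limit μ_s(m_A+m_B)g = 704.6 N, not exceeded).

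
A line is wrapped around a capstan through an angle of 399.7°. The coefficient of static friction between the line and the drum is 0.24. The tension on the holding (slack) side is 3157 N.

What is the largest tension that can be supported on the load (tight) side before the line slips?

T_max ≈ 16800 N

At impending slip the capstan equation gives T₂/T₁ = e^{μβ} with β in radians.
β = 399.7° × π/180 = 6.976 rad.
e^{μβ} = e^{0.24×6.976} = 5.335.
T₂ = T₁ · e^{μβ} = 3157 × 5.335 = 16800 N.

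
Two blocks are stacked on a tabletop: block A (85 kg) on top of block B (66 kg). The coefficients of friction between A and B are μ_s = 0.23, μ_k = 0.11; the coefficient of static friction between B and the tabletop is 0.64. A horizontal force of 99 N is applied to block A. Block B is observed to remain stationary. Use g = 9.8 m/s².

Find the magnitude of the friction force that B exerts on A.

Normal force at the A–B interface: N₁ = m_A g = 833 N.
Maximum static friction on A from B: μ_s N₁ = 0.23×833 = 191.6 N.
P = 99 N is within that limit, so A and B move together (both at rest); the A–B friction is simply f₁ = P = 99 N.
B experiences an equal 99 N forward from A (third law). B is in equilibrium, so the floor supplies f₂ = 99 N of static friction (limit μ_s(m_A+m_B)g = 947.1 N, not exceeded).

f ≈ 99 N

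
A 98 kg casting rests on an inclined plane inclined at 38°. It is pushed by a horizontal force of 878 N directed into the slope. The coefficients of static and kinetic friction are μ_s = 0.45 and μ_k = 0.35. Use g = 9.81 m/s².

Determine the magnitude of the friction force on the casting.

f ≈ 100 N (down the incline)

The horizontal push has a component P sin θ into the surface, so N = m g cos θ + P sin θ = 757.6 + 540.6 = 1298 N.
Parallel to the incline: P cos θ − m g sin θ = 691.9 − 591.9 = 99.99 N; the friction needed to balance this is 99.99 N acting down the slope.
Maximum static friction: μ_s N = 0.45 × 1298 = 584.2 N.
|f_req| = 99.99 ≤ 584.2 N → the casting is in equilibrium; friction equals the required value.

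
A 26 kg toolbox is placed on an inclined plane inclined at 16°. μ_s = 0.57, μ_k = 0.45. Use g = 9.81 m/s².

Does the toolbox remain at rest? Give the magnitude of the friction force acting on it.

f ≈ 70.3 N

N = m g cos θ = 245 N.
Down-slope weight component: m g sin θ = 70.3 N.
μ_s N = 140 N.
70.3 ≤ 140 N, so it stays put; friction = 70.3 N.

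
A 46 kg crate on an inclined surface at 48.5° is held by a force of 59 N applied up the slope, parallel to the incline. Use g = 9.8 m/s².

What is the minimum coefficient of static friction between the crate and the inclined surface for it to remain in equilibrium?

μ_s,min ≈ 0.933

N = m g cos θ = 298.7 N.
Friction must make up the shortfall along the incline: f = m g sin θ − P = 337.6 − 59 = 278.6 N.
At the threshold f = μ_s N, so μ_s,min = 278.6/298.7 = 0.933.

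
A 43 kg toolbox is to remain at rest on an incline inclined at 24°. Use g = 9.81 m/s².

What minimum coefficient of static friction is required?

μ_s,min ≈ 0.445

At the slip threshold m g sin θ = μ_s m g cos θ, so μ_s,min = tan θ.
μ_s,min = tan 24° = 0.445.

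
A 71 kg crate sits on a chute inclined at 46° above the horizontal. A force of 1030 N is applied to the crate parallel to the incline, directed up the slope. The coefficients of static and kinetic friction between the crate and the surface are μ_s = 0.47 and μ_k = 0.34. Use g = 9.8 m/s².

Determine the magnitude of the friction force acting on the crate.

f ≈ 164 N (down the incline)

Perpendicular to the surface, N = m g cos θ = 71·9.8·cos 46° = 483.3 N.
The friction needed for equilibrium is m g sin θ − P = 500.5 − 1030 = -529.5 N, measured positive up-slope.
The static-friction ceiling is μ_s N = 0.47 × 483.3 = 227.2 N.
|-529.5| exceeds 227.2 N, so the crate slips up-slope; friction is kinetic, f = μ_k N = 0.34×483.3 = 164 N.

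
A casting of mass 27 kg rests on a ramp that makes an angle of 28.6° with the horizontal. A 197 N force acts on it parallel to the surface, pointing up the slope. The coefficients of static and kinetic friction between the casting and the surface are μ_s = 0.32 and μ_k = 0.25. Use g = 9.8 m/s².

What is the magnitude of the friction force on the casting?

Normal force: N = m g cos θ = 27 × 9.8 × cos 28.6° = 232.3 N.
The friction needed for equilibrium is m g sin θ − P = 126.7 − 197 = -70.34 N, measured positive up-slope.
The static-friction ceiling is μ_s N = 0.32 × 232.3 = 74.34 N.
Since |-70.34| ≤ 74.34 N, the casting remains in static equilibrium and friction takes exactly the required value.

f ≈ 70.3 N (down the incline)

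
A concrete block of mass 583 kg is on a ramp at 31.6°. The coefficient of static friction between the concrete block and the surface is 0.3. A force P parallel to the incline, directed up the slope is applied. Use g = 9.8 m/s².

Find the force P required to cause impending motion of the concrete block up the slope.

P ≈ 4450 N

At impending motion up the slope, friction acts down-slope at its limit: f = μ_s N.
P is parallel to the surface, so N = m g cos θ = 4870 N.
Along the incline: P = m g sin θ + μ_s N = 2990 + 0.3×4870 = 4450 N.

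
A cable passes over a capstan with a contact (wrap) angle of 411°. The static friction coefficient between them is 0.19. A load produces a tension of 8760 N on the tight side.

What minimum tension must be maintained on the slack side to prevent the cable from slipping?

Capstan equation at impending slip: T_tight/T_slack = e^{μβ}.
β = 411° = 7.173 rad; e^{μβ} = e^{0.19×7.173} = 3.908.
T_slack = T_tight / e^{μβ} = 8760 / 3.908 = 2240 N.

T_min ≈ 2240 N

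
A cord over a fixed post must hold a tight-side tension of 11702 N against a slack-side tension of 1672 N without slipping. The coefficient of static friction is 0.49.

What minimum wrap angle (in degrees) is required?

β_min ≈ 228°

T₂/T₁ = e^{μβ} → β = ln(T₂/T₁)/μ.
β = ln(11702/1672)/0.49 = 1.946/0.49 = 3.971 rad.
In degrees: β = 3.971 × 180/π = 228°.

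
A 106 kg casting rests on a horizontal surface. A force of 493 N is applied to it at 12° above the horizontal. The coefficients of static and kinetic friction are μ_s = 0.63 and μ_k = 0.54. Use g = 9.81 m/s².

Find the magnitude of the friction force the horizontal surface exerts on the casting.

f ≈ 482 N

Vertical equilibrium gives N = m g − P sin α = 937.4 N.
For equilibrium, f = P cos α = 493×cos 12° = 482.2 N.
The static-friction limit is μ_s N = 590.5 N.
482.2 ≤ 590.5 N → static; friction equals the required 482 N.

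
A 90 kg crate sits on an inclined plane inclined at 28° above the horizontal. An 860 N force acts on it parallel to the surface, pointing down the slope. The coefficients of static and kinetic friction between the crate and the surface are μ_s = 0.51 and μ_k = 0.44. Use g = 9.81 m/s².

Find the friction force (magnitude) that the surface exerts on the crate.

f ≈ 343 N (up the incline)

Perpendicular to the surface, N = m g cos θ = 90·9.81·cos 28° = 779.6 N.
Parallel to the incline, ΣF = 0 gives f = m g sin θ + P = 414.5 + 860 = 1274 N (up-slope positive).
The static-friction ceiling is μ_s N = 0.51 × 779.6 = 397.6 N.
|1274| exceeds 397.6 N, so the crate slips down-slope; friction is kinetic, f = μ_k N = 0.44×779.6 = 343 N.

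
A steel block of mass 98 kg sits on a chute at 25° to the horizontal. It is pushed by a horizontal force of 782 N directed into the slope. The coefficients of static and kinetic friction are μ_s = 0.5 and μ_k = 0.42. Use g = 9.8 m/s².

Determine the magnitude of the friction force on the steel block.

The horizontal push has a component P sin θ into the surface, so N = m g cos θ + P sin θ = 870.4 + 330.5 = 1201 N.
Parallel to the incline: P cos θ − m g sin θ = 708.7 − 405.9 = 302.9 N; the friction needed to balance this is 302.9 N acting down the slope.
The limit of static friction is μ_s N = 600.5 N.
|f_req| = 302.9 ≤ 600.5 N → the steel block is in equilibrium; friction equals the required value.

f ≈ 303 N (down the incline)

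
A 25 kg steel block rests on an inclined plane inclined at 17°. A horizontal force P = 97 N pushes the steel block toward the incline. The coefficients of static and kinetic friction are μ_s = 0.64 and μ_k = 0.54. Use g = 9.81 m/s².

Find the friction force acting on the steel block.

The horizontal push has a component P sin θ into the surface, so N = m g cos θ + P sin θ = 234.5 + 28.36 = 262.9 N.
Parallel to the incline: P cos θ − m g sin θ = 92.76 − 71.7 = 21.06 N; the friction needed to balance this is 21.06 N acting down the slope.
Maximum static friction: μ_s N = 0.64 × 262.9 = 168.3 N.
Since 21.06 N is within the 168.3 N limit, the steel block stays put and friction is exactly 21.1 N.

f ≈ 21.1 N (down the incline)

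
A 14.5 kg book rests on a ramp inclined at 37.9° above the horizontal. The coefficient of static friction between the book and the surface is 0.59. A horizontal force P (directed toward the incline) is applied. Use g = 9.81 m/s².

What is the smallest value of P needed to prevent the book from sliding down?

The book tends to slide down (tan θ > μ_s), so at the point of impending slip friction acts up-slope at its limit: f = μ_s N.
Perpendicular to the incline: N = m g cos θ + P sin θ.
Along the incline: P cos θ + μ_s N = m g sin θ, i.e. P cos θ + μ_s (m g cos θ + P sin θ) = m g sin θ.
Solving, P (cos θ + μ_s sin θ) = m g (sin θ − μ_s cos θ), so P = 142×0.1487/1.152 = 18.4 N.

P_min ≈ 18.4 N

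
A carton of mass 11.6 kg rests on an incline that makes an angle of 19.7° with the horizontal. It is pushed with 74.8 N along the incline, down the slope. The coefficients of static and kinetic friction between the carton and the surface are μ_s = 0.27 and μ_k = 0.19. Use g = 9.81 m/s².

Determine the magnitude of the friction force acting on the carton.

Normal force: N = m g cos θ = 11.6 × 9.81 × cos 19.7° = 107.1 N.
The friction needed for equilibrium is m g sin θ + P = 38.36 + 74.8 = 113.2 N, measured positive up-slope.
The static-friction ceiling is μ_s N = 0.27 × 107.1 = 28.93 N.
Since |113.2| > 28.93 N, static friction cannot hold it; the carton slides down the incline and kinetic friction applies: f = μ_k N = 0.19 × 107.1 = 20.4 N.

f ≈ 20.4 N (up the incline)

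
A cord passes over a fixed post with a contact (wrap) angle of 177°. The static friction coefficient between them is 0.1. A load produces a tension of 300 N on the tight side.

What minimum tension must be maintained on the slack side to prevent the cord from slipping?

Capstan equation at impending slip: T_tight/T_slack = e^{μβ}.
β = 177° = 3.089 rad; e^{μβ} = e^{0.1×3.089} = 1.362.
T_slack = T_tight / e^{μβ} = 300 / 1.362 = 220 N.

T_min ≈ 220 N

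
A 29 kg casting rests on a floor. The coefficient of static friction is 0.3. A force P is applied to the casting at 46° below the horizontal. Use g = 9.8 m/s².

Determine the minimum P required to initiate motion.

P ≈ 178 N

N = m g + P sin α (the push presses the casting into the floor).
At impending slip, P cos α = μ_s N = μ_s (m g + P sin α).
Solving: P (cos α − μ_s sin α) = μ_s m g → P = 0.3×284/(cos 46° − 0.3 sin 46°) = 85.3/0.4789 = 178 N.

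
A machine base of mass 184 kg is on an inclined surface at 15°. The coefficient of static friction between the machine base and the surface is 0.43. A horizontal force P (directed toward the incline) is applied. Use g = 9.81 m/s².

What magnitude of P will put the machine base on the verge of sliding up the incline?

P ≈ 1420 N

At impending motion up the slope, friction acts down-slope at its limit: f = μ_s N.
Perpendicular to the incline: N = m g cos θ + P sin θ.
Along the incline: P cos θ = m g sin θ + μ_s N = m g sin θ + μ_s (m g cos θ + P sin θ).
Solving, P (cos θ − μ_s sin θ) = m g (sin θ + μ_s cos θ), so P = 184×9.81×(sin 15° + 0.43 cos 15°)/(cos 15° − 0.43 sin 15°) = 1810×0.6742/0.8546 = 1420 N.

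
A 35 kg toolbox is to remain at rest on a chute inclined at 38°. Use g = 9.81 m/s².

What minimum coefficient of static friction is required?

μ_s,min ≈ 0.781

At the slip threshold m g sin θ = μ_s m g cos θ, so μ_s,min = tan θ.
μ_s,min = tan 38° = 0.781.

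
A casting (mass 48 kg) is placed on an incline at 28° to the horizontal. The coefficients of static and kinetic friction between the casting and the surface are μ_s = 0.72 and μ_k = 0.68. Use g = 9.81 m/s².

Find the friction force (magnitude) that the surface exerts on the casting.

Normal force: N = m g cos θ = 48 × 9.81 × cos 28° = 415.8 N.
Along the slope the weight component is m g sin θ = 221.1 N; friction must supply exactly this, acting up-slope.
Static friction can supply at most μ_s N = 299.3 N.
Since |221.1| ≤ 299.3 N, static friction is sufficient; f equals the required value, not μ_s N.

f ≈ 221 N (up the incline)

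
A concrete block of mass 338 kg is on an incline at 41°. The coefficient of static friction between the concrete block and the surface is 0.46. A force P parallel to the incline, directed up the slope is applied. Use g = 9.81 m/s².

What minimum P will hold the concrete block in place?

P_min ≈ 1020 N

The concrete block tends to slide down (tan θ > μ_s), so at the point of impending slip friction acts up-slope at its limit: f = μ_s N.
P is parallel to the surface, so N = m g cos θ = 2500 N.
Along the incline: P + μ_s N = m g sin θ, so P = 2180 − 0.46×2500 = 1020 N.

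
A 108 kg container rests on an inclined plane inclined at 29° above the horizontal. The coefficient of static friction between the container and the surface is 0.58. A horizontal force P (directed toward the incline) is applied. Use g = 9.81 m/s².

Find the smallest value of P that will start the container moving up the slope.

At impending motion up the slope, friction acts down-slope at its limit: f = μ_s N.
Perpendicular to the incline: N = m g cos θ + P sin θ.
Along the incline: P cos θ = m g sin θ + μ_s N = m g sin θ + μ_s (m g cos θ + P sin θ).
Solving, P (cos θ − μ_s sin θ) = m g (sin θ + μ_s cos θ), so P = 108×9.81×(sin 29° + 0.58 cos 29°)/(cos 29° − 0.58 sin 29°) = 1060×0.9921/0.5934 = 1770 N.

P ≈ 1770 N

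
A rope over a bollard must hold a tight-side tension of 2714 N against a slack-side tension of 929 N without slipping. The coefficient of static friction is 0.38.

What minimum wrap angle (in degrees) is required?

T₂/T₁ = e^{μβ} → β = ln(T₂/T₁)/μ.
β = ln(2714/929)/0.38 = 1.072/0.38 = 2.821 rad.
In degrees: β = 2.821 × 180/π = 162°.

β_min ≈ 162°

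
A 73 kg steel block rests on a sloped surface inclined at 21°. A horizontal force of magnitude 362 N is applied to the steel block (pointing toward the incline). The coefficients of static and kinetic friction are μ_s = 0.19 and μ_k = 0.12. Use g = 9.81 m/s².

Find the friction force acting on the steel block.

Resolve perpendicular to the incline: N = m g cos θ + P sin θ = 73×9.81×cos 21° + 362×sin 21° = 798.3 N.
Parallel to the incline: P cos θ − m g sin θ = 338 − 256.6 = 81.32 N; the friction needed to balance this is 81.32 N acting down the slope.
The limit of static friction is μ_s N = 151.7 N.
|f_req| = 81.32 ≤ 151.7 N → the steel block is in equilibrium; friction equals the required value.

f ≈ 81.3 N (down the incline)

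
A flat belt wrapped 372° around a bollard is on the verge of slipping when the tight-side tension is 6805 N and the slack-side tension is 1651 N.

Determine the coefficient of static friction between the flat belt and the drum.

μ ≈ 0.218

T₂/T₁ = e^{μβ} → μ = ln(T₂/T₁)/β.
β = 372° = 6.493 rad.
μ = ln(6805/1651)/6.493 = ln(4.122)/6.493 = 0.218.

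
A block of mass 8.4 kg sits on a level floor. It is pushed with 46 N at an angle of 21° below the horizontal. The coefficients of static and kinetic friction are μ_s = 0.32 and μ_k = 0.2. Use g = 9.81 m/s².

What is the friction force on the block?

f ≈ 19.8 N

N = m g + P sin α = 82.4 + 46×sin 21° = 98.89 N.
The horizontal driving force is P cos α = 42.94 N, so equilibrium needs friction f = 42.94 N.
μ_s N = 0.32 × 98.89 = 31.64 N.
The required friction exceeds μ_s N, so the block moves and f = μ_k N = 19.8 N.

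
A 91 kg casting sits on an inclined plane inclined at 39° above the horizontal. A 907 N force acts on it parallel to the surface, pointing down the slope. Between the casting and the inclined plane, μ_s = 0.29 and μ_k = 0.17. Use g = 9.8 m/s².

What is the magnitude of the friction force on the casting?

f ≈ 118 N (up the incline)

Perpendicular to the surface, N = m g cos θ = 91·9.8·cos 39° = 693.1 N.
For equilibrium along the incline the friction force must supply f = m g sin θ + P = 561.2 + 907 = 1468 N (positive meaning up-slope).
Maximum static friction available: μ_s N = 0.29 × 693.1 = 201 N.
Since |1468| > 201 N, static friction cannot hold it; the casting slides down the incline and kinetic friction applies: f = μ_k N = 0.17 × 693.1 = 118 N.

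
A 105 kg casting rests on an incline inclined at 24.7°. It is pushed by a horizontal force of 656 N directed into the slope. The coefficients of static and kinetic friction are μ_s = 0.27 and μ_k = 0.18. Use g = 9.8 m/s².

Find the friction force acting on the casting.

f ≈ 166 N (down the incline)

Normal direction: N = m g cos θ + P sin θ = 1209 N.
Along the incline, the net driving force (taking up-slope positive) is P cos θ − m g sin θ = 596 − 430 = 166 N, so equilibrium requires friction f = -166 N (down-slope).
The limit of static friction is μ_s N = 326.4 N.
Since 166 N is within the 326.4 N limit, the casting stays put and friction is exactly 166 N.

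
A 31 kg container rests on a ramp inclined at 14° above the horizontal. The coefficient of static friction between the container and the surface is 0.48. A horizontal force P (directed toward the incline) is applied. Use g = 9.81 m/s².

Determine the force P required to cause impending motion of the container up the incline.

P ≈ 252 N

At impending motion up the slope, friction acts down-slope at its limit: f = μ_s N.
Perpendicular to the incline: N = m g cos θ + P sin θ.
Along the incline: P cos θ = m g sin θ + μ_s N = m g sin θ + μ_s (m g cos θ + P sin θ).
Solving, P (cos θ − μ_s sin θ) = m g (sin θ + μ_s cos θ), so P = 31×9.81×(sin 14° + 0.48 cos 14°)/(cos 14° − 0.48 sin 14°) = 304×0.7077/0.8542 = 252 N.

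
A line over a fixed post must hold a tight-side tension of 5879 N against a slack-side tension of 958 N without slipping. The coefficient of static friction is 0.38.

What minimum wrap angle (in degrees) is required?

T₂/T₁ = e^{μβ} → β = ln(T₂/T₁)/μ.
β = ln(5879/958)/0.38 = 1.814/0.38 = 4.774 rad.
In degrees: β = 4.774 × 180/π = 274°.

β_min ≈ 274°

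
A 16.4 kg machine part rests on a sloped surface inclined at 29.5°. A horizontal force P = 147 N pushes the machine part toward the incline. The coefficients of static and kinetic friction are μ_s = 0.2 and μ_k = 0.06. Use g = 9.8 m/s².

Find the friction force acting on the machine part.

f ≈ 12.7 N (down the incline)

Resolve perpendicular to the incline: N = m g cos θ + P sin θ = 16.4×9.8×cos 29.5° + 147×sin 29.5° = 212.3 N.
Along the incline, the net driving force (taking up-slope positive) is P cos θ − m g sin θ = 127.9 − 79.14 = 48.8 N, so equilibrium requires friction f = -48.8 N (down-slope).
Maximum static friction: μ_s N = 0.2 × 212.3 = 42.45 N.
The required 48.8 N exceeds the static limit, so the machine part slides up-slope and f = μ_k N = 0.06×212.3 = 12.7 N.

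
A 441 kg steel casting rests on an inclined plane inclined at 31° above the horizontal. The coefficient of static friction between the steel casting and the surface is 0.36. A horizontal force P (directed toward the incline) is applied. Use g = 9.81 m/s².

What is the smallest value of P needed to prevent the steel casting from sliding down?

P_min ≈ 857 N

The steel casting tends to slide down (tan θ > μ_s), so at the point of impending slip friction acts up-slope at its limit: f = μ_s N.
Perpendicular to the incline: N = m g cos θ + P sin θ.
Along the incline: P cos θ + μ_s N = m g sin θ, i.e. P cos θ + μ_s (m g cos θ + P sin θ) = m g sin θ.
Solving, P (cos θ + μ_s sin θ) = m g (sin θ − μ_s cos θ), so P = 4330×0.2065/1.043 = 857 N.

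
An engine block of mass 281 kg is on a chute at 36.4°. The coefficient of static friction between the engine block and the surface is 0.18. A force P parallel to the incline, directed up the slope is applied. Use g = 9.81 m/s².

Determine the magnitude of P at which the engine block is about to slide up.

At impending motion up the slope, friction acts down-slope at its limit: f = μ_s N.
P is parallel to the surface, so N = m g cos θ = 2220 N.
Along the incline: P = m g sin θ + μ_s N = 1640 + 0.18×2220 = 2040 N.

P ≈ 2040 N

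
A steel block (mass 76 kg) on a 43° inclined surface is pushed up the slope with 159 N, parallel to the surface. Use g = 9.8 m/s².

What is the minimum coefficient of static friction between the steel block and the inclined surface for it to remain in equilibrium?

μ_s,min ≈ 0.641

N = m g cos θ = 544.7 N.
Friction must make up the shortfall along the incline: f = m g sin θ − P = 508 − 159 = 349 N.
At the threshold f = μ_s N, so μ_s,min = 349/544.7 = 0.641.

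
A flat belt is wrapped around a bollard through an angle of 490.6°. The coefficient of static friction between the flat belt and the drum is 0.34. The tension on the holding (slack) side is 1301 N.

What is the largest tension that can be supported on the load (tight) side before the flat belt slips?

At impending slip the capstan equation gives T₂/T₁ = e^{μβ} with β in radians.
β = 490.6° × π/180 = 8.563 rad.
e^{μβ} = e^{0.34×8.563} = 18.38.
T₂ = T₁ · e^{μβ} = 1301 × 18.38 = 23900 N.

T_max ≈ 23900 N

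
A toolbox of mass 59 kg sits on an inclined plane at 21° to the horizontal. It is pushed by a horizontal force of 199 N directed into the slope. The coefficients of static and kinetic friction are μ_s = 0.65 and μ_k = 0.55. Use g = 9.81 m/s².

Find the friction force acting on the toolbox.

The horizontal push has a component P sin θ into the surface, so N = m g cos θ + P sin θ = 540.3 + 71.32 = 611.7 N.
Along the incline, the net driving force (taking up-slope positive) is P cos θ − m g sin θ = 185.8 − 207.4 = -21.64 N, so equilibrium requires friction f = 21.64 N (up-slope).
Maximum static friction: μ_s N = 0.65 × 611.7 = 397.6 N.
|f_req| = 21.64 ≤ 397.6 N → the toolbox is in equilibrium; friction equals the required value.

f ≈ 21.6 N (up the incline)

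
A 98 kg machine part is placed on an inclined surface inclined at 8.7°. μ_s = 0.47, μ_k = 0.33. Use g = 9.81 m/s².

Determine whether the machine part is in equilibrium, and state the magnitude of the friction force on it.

N = m g cos θ = 950 N.
Down-slope weight component: m g sin θ = 145 N.
μ_s N = 447 N.
145 ≤ 447 N, so it stays put; friction = 145 N.

f ≈ 145 N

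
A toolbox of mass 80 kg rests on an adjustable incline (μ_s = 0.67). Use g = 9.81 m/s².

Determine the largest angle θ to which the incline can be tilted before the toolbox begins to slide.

At the slip threshold, m g sin θ = μ_s · m g cos θ, so tan θ = μ_s.
θ_max = arctan(0.67) = 33.8°.

θ_max ≈ 33.8°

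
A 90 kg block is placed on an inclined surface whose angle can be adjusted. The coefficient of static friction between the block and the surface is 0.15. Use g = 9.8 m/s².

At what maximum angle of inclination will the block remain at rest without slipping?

θ_max ≈ 8.53°

At the slip threshold, m g sin θ = μ_s · m g cos θ, so tan θ = μ_s.
θ_max = arctan(0.15) = 8.53°.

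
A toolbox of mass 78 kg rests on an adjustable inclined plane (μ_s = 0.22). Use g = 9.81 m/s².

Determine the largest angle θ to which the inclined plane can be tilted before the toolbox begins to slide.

At the slip threshold, m g sin θ = μ_s · m g cos θ, so tan θ = μ_s.
θ_max = arctan(0.22) = 12.4°.

θ_max ≈ 12.4°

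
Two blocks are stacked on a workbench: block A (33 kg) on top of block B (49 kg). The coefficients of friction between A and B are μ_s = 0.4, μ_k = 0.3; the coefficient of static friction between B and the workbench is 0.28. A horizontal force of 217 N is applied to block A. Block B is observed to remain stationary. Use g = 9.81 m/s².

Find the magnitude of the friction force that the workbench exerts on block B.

The normal force B exerts on A is simply A's weight, N₁ = 323.7 N.
So the A–B interface can sustain at most μ_s N₁ = 129.5 N of static friction.
Since P = 217 N > 129.5 N, A slides on B; the A–B friction is kinetic: f₁ = μ_k N₁ = 0.3×323.7 = 97.1 N.
By Newton's third law B feels 97.1 N forward from A. With B stationary, the floor's static friction on B balances it: f₂ = 97.1 N (well within μ_s(m_A+m_B)g = 225.2 N).

f ≈ 97.1 N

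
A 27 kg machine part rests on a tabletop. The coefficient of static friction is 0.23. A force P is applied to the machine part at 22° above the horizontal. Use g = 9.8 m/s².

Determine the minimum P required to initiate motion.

P ≈ 60.1 N

N = m g − P sin α (the pull lifts the machine part).
At impending slip, P cos α = μ_s N = μ_s (m g − P sin α).
Solving: P (cos α + μ_s sin α) = μ_s m g → P = 0.23×265/(cos 22° + 0.23 sin 22°) = 60.9/1.013 = 60.1 N.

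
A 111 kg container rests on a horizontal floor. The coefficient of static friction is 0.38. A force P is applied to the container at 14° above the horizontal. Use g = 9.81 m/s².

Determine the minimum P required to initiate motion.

P ≈ 390 N

N = m g − P sin α (the pull lifts the container).
At impending slip, P cos α = μ_s N = μ_s (m g − P sin α).
Solving: P (cos α + μ_s sin α) = μ_s m g → P = 0.38×1090/(cos 14° + 0.38 sin 14°) = 414/1.062 = 390 N.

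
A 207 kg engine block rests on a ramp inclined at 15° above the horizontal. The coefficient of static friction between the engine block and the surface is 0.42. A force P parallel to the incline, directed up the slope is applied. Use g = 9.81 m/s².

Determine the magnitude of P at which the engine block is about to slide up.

At impending motion up the slope, friction acts down-slope at its limit: f = μ_s N.
P is parallel to the surface, so N = m g cos θ = 1960 N.
Along the incline: P = m g sin θ + μ_s N = 526 + 0.42×1960 = 1350 N.

P ≈ 1350 N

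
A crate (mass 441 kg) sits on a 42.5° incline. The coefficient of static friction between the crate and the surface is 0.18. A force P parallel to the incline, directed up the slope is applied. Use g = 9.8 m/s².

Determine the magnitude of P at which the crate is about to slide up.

At impending motion up the slope, friction acts down-slope at its limit: f = μ_s N.
P is parallel to the surface, so N = m g cos θ = 3190 N.
Along the incline: P = m g sin θ + μ_s N = 2920 + 0.18×3190 = 3490 N.

P ≈ 3490 N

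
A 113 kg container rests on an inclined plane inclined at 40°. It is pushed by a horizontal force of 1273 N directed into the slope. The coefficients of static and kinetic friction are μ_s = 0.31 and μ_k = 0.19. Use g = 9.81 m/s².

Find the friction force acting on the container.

Resolve perpendicular to the incline: N = m g cos θ + P sin θ = 113×9.81×cos 40° + 1273×sin 40° = 1667 N.
Along the incline, the net driving force (taking up-slope positive) is P cos θ − m g sin θ = 975.2 − 712.5 = 262.6 N, so equilibrium requires friction f = -262.6 N (down-slope).
The limit of static friction is μ_s N = 516.9 N.
|f_req| = 262.6 ≤ 516.9 N → the container is in equilibrium; friction equals the required value.

f ≈ 263 N (down the incline)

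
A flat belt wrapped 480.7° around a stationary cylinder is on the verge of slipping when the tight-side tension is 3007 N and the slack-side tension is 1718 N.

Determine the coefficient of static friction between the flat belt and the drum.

μ ≈ 0.0667

T₂/T₁ = e^{μβ} → μ = ln(T₂/T₁)/β.
β = 480.7° = 8.39 rad.
μ = ln(3007/1718)/8.39 = ln(1.75)/8.39 = 0.0667.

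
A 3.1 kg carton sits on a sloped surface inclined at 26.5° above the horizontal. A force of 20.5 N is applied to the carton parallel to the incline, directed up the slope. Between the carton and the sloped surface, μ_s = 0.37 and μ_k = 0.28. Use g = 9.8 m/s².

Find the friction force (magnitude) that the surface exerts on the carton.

Perpendicular to the surface, N = m g cos θ = 3.1·9.8·cos 26.5° = 27.19 N.
Parallel to the incline, ΣF = 0 gives f = m g sin θ − P = 13.56 − 20.5 = -6.945 N (up-slope positive).
Maximum static friction available: μ_s N = 0.37 × 27.19 = 10.06 N.
Since |-6.945| ≤ 10.06 N, no slip — friction simply equals what equilibrium demands.

f ≈ 6.94 N (down the incline)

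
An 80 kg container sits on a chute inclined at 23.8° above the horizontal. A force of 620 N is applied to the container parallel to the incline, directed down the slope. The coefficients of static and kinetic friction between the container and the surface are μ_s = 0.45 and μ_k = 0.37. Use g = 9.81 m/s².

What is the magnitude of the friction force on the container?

Normal force: N = m g cos θ = 80 × 9.81 × cos 23.8° = 718.1 N.
The friction needed for equilibrium is m g sin θ + P = 316.7 + 620 = 936.7 N, measured positive up-slope.
The static-friction ceiling is μ_s N = 0.45 × 718.1 = 323.1 N.
|936.7| exceeds 323.1 N, so the container slips down-slope; friction is kinetic, f = μ_k N = 0.37×718.1 = 266 N.

f ≈ 266 N (up the incline)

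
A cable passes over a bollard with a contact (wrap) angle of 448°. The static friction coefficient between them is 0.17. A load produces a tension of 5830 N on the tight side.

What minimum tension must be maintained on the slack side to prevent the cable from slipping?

Capstan equation at impending slip: T_tight/T_slack = e^{μβ}.
β = 448° = 7.819 rad; e^{μβ} = e^{0.17×7.819} = 3.778.
T_slack = T_tight / e^{μβ} = 5830 / 3.778 = 1540 N.

T_min ≈ 1540 N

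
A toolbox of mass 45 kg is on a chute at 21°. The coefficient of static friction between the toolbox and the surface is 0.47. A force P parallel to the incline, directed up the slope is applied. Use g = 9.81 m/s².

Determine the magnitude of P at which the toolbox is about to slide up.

At impending motion up the slope, friction acts down-slope at its limit: f = μ_s N.
P is parallel to the surface, so N = m g cos θ = 412 N.
Along the incline: P = m g sin θ + μ_s N = 158 + 0.47×412 = 352 N.

P ≈ 352 N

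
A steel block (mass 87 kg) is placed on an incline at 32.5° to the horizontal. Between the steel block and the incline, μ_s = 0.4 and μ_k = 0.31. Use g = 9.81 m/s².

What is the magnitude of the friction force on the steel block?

f ≈ 223 N (up the incline)

Perpendicular to the surface, N = m g cos θ = 87·9.81·cos 32.5° = 719.8 N.
Along the slope the weight component is m g sin θ = 458.6 N; friction must supply exactly this, acting up-slope.
Maximum static friction available: μ_s N = 0.4 × 719.8 = 287.9 N.
|458.6| exceeds 287.9 N, so the steel block slips down-slope; friction is kinetic, f = μ_k N = 0.31×719.8 = 223 N.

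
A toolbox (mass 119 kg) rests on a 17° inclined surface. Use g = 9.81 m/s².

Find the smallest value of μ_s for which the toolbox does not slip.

μ_s,min ≈ 0.306

At the slip threshold m g sin θ = μ_s m g cos θ, so μ_s,min = tan θ.
μ_s,min = tan 17° = 0.306.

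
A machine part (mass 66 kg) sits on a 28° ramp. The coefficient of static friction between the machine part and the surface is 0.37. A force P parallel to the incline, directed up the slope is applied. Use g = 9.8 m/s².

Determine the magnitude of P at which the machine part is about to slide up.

P ≈ 515 N

At impending motion up the slope, friction acts down-slope at its limit: f = μ_s N.
P is parallel to the surface, so N = m g cos θ = 571 N.
Along the incline: P = m g sin θ + μ_s N = 304 + 0.37×571 = 515 N.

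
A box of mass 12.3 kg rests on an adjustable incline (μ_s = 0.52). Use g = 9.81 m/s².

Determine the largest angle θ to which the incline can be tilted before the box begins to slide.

At the slip threshold, m g sin θ = μ_s · m g cos θ, so tan θ = μ_s.
θ_max = arctan(0.52) = 27.5°.

θ_max ≈ 27.5°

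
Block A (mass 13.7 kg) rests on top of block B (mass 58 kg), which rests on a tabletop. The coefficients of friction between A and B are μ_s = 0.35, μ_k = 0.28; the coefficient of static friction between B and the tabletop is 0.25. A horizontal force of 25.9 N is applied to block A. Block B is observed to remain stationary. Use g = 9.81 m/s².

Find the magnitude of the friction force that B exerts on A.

The normal force B exerts on A is simply A's weight, N₁ = 134.4 N.
So the A–B interface can sustain at most μ_s N₁ = 47.04 N of static friction.
Since P = 25.9 N ≤ 47.04 N, A does not slip on B; friction on A equals P = 25.9 N.
By Newton's third law B feels 25.9 N forward from A. With B stationary, the floor's static friction on B balances it: f₂ = 25.9 N (well within μ_s(m_A+m_B)g = 175.8 N).

f ≈ 25.9 N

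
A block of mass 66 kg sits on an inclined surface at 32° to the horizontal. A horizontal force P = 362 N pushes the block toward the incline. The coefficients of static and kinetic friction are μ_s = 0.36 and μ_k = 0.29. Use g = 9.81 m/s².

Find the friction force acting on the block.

f ≈ 36.1 N (up the incline)

Resolve perpendicular to the incline: N = m g cos θ + P sin θ = 66×9.81×cos 32° + 362×sin 32° = 740.9 N.
Parallel to the incline: P cos θ − m g sin θ = 307 − 343.1 = -36.11 N; the friction needed to balance this is 36.11 N acting up the slope.
Maximum static friction: μ_s N = 0.36 × 740.9 = 266.7 N.
|f_req| = 36.11 ≤ 266.7 N → the block is in equilibrium; friction equals the required value.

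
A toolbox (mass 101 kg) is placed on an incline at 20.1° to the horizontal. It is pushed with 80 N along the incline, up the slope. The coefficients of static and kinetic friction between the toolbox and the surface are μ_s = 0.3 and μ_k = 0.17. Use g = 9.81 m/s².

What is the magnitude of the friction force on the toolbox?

f ≈ 261 N (up the incline)

Perpendicular to the surface, N = m g cos θ = 101·9.81·cos 20.1° = 930.5 N.
For equilibrium along the incline the friction force must supply f = m g sin θ − P = 340.5 − 80 = 260.5 N (positive meaning up-slope).
Maximum static friction available: μ_s N = 0.3 × 930.5 = 279.1 N.
Since |260.5| ≤ 279.1 N, the toolbox remains in static equilibrium and friction takes exactly the required value.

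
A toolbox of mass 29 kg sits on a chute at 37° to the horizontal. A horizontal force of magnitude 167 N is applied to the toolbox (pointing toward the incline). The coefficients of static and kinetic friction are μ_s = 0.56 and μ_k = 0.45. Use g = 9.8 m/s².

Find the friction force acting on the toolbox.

f ≈ 37.7 N (up the incline)

The horizontal push has a component P sin θ into the surface, so N = m g cos θ + P sin θ = 227 + 100.5 = 327.5 N.
Parallel to the incline: P cos θ − m g sin θ = 133.4 − 171 = -37.66 N; the friction needed to balance this is 37.66 N acting up the slope.
The limit of static friction is μ_s N = 183.4 N.
Since 37.66 N is within the 183.4 N limit, the toolbox stays put and friction is exactly 37.7 N.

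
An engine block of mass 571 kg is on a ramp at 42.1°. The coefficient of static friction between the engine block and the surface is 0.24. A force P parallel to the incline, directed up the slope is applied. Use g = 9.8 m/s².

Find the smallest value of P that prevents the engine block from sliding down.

P_min ≈ 2760 N

The engine block tends to slide down (tan θ > μ_s), so at the point of impending slip friction acts up-slope at its limit: f = μ_s N.
P is parallel to the surface, so N = m g cos θ = 4150 N.
Along the incline: P + μ_s N = m g sin θ, so P = 3750 − 0.24×4150 = 2760 N.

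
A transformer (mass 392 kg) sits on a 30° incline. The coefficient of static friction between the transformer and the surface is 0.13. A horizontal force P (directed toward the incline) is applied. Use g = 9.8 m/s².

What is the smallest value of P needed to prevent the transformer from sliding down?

P_min ≈ 1600 N

The transformer tends to slide down (tan θ > μ_s), so at the point of impending slip friction acts up-slope at its limit: f = μ_s N.
Perpendicular to the incline: N = m g cos θ + P sin θ.
Along the incline: P cos θ + μ_s N = m g sin θ, i.e. P cos θ + μ_s (m g cos θ + P sin θ) = m g sin θ.
Solving, P (cos θ + μ_s sin θ) = m g (sin θ − μ_s cos θ), so P = 3840×0.3874/0.931 = 1600 N.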